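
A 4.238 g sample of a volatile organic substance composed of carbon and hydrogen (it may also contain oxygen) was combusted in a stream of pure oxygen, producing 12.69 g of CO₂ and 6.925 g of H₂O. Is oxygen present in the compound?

no

mol C = 12.69 g CO₂ ÷ 44.009 g/mol = 0.28835 mol
mol H = 2 × 6.925 g H₂O ÷ 18.015 g/mol = 0.76880 mol
C and H together account for 4.2383 g — essentially the entire 4.238 g sample — so the compound contains no oxygen.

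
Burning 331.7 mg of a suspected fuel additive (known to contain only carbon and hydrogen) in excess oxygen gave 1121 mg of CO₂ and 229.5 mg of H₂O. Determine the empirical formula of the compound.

CH

mol C = 1.121 g CO₂ ÷ 44.009 g/mol = 0.025472 mol
mol H = 2 × 0.2295 g H₂O ÷ 18.015 g/mol = 0.025479 mol
Divide by the smallest (0.025472 mol): C 1.000, H 1.000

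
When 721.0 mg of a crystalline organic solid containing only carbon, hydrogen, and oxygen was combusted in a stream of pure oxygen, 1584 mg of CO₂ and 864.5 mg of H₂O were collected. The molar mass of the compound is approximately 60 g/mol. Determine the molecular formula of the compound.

mol C = 1.584 g CO₂ ÷ 44.009 g/mol = 0.035993 mol
mol H = 2 × 0.8645 g H₂O ÷ 18.015 g/mol = 0.095976 mol
mass O = 0.7210 − (0.43231 + 0.096743) = 0.19195 g → mol O = 0.19195 ÷ 15.999 = 0.011998 mol
Divide by the smallest (0.011998 mol): C 3.000, H 8.000, O 1.000
Empirical formula: C3H8O
Empirical-formula mass = 60.10 g/mol; 60 ÷ 60.10 ≈ 1, so the molecular formula is C3H8O.

C3H8O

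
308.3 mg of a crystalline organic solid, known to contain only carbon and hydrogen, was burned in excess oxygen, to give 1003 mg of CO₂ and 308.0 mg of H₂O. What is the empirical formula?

mol C = 1.003 g CO₂ ÷ 44.009 g/mol = 0.022791 mol
mol H = 2 × 0.3080 g H₂O ÷ 18.015 g/mol = 0.034194 mol
Divide by the smallest (0.022791 mol): C 1.000, H 1.500
Multiplying each by 2 gives whole numbers: C 2.00, H 3.00

C2H3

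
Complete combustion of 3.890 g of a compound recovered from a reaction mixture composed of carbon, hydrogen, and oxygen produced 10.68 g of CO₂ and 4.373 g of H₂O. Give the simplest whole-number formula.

C8H16O

mol C = 10.68 g CO₂ ÷ 44.009 g/mol = 0.24268 mol
mol H = 2 × 4.373 g H₂O ÷ 18.015 g/mol = 0.48548 mol
mass O = 3.890 − (2.9148 + 0.48937) = 0.48583 g → mol O = 0.48583 ÷ 15.999 = 0.030366 mol
Divide by the smallest (0.030366 mol): C 7.992, H 15.988, O 1.000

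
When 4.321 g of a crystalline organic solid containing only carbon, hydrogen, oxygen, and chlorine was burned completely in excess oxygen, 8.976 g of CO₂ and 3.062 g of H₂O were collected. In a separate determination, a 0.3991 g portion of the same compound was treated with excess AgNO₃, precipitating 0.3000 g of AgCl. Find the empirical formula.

C9H15ClO2

mol C = 8.976 g CO₂ ÷ 44.009 g/mol = 0.20396 mol
mol H = 2 × 3.062 g H₂O ÷ 18.015 g/mol = 0.33994 mol
From the AgCl data: mol Cl per gram of compound = (0.3000 ÷ 143.318) ÷ 0.3991 = 0.0052449 mol/g, so in the 4.321 g combustion sample mol Cl = 0.022663 mol
mass O = 4.321 − (2.4497 + 0.34266 + 0.80341) = 0.72518 g → mol O = 0.72518 ÷ 15.999 = 0.045327 mol
Divide by the smallest (0.022663 mol): C 8.999, H 15.000, Cl 1.000, O 2.000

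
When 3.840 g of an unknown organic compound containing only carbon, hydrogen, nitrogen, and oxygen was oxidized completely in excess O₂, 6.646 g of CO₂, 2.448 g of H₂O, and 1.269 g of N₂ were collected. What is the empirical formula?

C5H9N3O

mol C = 6.646 g CO₂ ÷ 44.009 g/mol = 0.15101 mol
mol H = 2 × 2.448 g H₂O ÷ 18.015 g/mol = 0.27177 mol
mol N = 2 × 1.269 g N₂ ÷ 28.014 g/mol = 0.090598 mol
mass O = 3.840 − (1.8138 + 0.27395 + 1.2690) = 0.48322 g → mol O = 0.48322 ÷ 15.999 = 0.030203 mol
Divide by the smallest (0.030203 mol): C 5.000, H 8.998, N 3.000, O 1.000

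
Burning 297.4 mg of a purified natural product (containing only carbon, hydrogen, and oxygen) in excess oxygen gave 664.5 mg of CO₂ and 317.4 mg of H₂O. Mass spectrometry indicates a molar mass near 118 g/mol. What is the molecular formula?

C6H14O2

mol C = 0.6645 g CO₂ ÷ 44.009 g/mol = 0.015099 mol
mol H = 2 × 0.3174 g H₂O ÷ 18.015 g/mol = 0.035237 mol
mass O = 0.2974 − (0.18136 + 0.035519) = 0.080524 g → mol O = 0.080524 ÷ 15.999 = 0.0050331 mol
Divide by the smallest (0.0050331 mol): C 3.000, H 7.001, O 1.000
Empirical formula: C3H7O
Empirical-formula mass = 59.09 g/mol; 118 ÷ 59.09 ≈ 2, so the molecular formula is C6H14O2.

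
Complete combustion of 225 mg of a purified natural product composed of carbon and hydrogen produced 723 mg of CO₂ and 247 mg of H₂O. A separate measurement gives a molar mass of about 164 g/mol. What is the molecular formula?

mol C = 0.723 g CO₂ ÷ 44.009 g/mol = 0.01643 mol
mol H = 2 × 0.247 g H₂O ÷ 18.015 g/mol = 0.02742 mol
Divide by the smallest (0.01643 mol): C 1.000, H 1.669
Multiplying each by 3 gives whole numbers: C 3.00, H 5.01
Empirical formula: C3H5
Empirical-formula mass = 41.07 g/mol; 164 ÷ 41.07 ≈ 4, so the molecular formula is C12H20.

C12H20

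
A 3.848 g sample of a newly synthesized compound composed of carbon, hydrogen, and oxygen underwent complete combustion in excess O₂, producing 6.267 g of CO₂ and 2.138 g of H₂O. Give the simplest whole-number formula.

C6H10O5

mol C = 6.267 g CO₂ ÷ 44.009 g/mol = 0.14240 mol
mol H = 2 × 2.138 g H₂O ÷ 18.015 g/mol = 0.23736 mol
mass O = 3.848 − (1.7104 + 0.23926) = 1.8983 g → mol O = 1.8983 ÷ 15.999 = 0.11865 mol
Divide by the smallest (0.11865 mol): C 1.200, H 2.000, O 1.000
Multiplying each by 5 gives whole numbers: C 6.00, H 10.00, O 5.00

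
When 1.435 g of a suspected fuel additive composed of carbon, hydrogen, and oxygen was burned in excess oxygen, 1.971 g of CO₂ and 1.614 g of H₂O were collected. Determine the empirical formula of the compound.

CH4O

mol C = 1.971 g CO₂ ÷ 44.009 g/mol = 0.044786 mol
mol H = 2 × 1.614 g H₂O ÷ 18.015 g/mol = 0.17918 mol
mass O = 1.435 − (0.53793 + 0.18062) = 0.71645 g → mol O = 0.71645 ÷ 15.999 = 0.044781 mol
Divide by the smallest (0.044781 mol): C 1.000, H 4.001, O 1.000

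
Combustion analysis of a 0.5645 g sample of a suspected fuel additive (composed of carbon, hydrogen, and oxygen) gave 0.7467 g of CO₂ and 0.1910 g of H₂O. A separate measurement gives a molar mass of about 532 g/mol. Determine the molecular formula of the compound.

mol C = 0.7467 g CO₂ ÷ 44.009 g/mol = 0.016967 mol
mol H = 2 × 0.1910 g H₂O ÷ 18.015 g/mol = 0.021205 mol
mass O = 0.5645 − (0.20379 + 0.021374) = 0.33934 g → mol O = 0.33934 ÷ 15.999 = 0.021210 mol
Divide by the smallest (0.016967 mol): C 1.000, H 1.250, O 1.250
Multiplying each by 4 gives whole numbers: C 4.00, H 5.00, O 5.00
Empirical formula: C4H5O5
Empirical-formula mass = 133.08 g/mol; 532 ÷ 133.08 ≈ 4, so the molecular formula is C16H20O20.

C16H20O20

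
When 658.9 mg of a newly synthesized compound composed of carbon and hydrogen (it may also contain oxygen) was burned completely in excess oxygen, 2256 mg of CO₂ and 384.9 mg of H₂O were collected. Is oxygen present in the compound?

mol C = 2.256 g CO₂ ÷ 44.009 g/mol = 0.051262 mol
mol H = 2 × 0.3849 g H₂O ÷ 18.015 g/mol = 0.042731 mol
C and H together account for 0.65878 g — essentially the entire 0.6589 g sample — so the compound contains no oxygen.

no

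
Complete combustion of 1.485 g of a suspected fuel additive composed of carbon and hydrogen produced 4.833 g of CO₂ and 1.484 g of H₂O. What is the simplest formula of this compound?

mol C = 4.833 g CO₂ ÷ 44.009 g/mol = 0.10982 mol
mol H = 2 × 1.484 g H₂O ÷ 18.015 g/mol = 0.16475 mol
Divide by the smallest (0.10982 mol): C 1.000, H 1.500
Multiplying each by 2 gives whole numbers: C 2.00, H 3.00

C2H3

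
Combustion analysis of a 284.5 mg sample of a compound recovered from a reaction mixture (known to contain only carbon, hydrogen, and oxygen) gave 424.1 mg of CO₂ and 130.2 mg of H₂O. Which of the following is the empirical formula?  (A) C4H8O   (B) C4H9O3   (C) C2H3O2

(C) C2H3O2

mol C = 0.4241 g CO₂ ÷ 44.009 g/mol = 0.0096367 mol
mol H = 2 × 0.1302 g H₂O ÷ 18.015 g/mol = 0.014455 mol
mass O = 0.2845 − (0.11575 + 0.014570) = 0.15418 g → mol O = 0.15418 ÷ 15.999 = 0.0096371 mol
Divide by the smallest (0.0096367 mol): C 1.000, H 1.500, O 1.000
Multiplying each by 2 gives whole numbers: C 2.00, H 3.00, O 2.00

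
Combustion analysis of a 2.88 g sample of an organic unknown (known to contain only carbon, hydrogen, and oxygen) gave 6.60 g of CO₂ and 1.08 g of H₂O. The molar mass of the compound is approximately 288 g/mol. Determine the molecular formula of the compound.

mol C = 6.60 g CO₂ ÷ 44.009 g/mol = 0.1500 mol
mol H = 2 × 1.08 g H₂O ÷ 18.015 g/mol = 0.1199 mol
mass O = 2.88 − (1.801 + 0.1209) = 0.9579 g → mol O = 0.9579 ÷ 15.999 = 0.05987 mol
Divide by the smallest (0.05987 mol): C 2.505, H 2.003, O 1.000
Multiplying each by 2 gives whole numbers: C 5.01, H 4.01, O 2.00
Empirical formula: C5H4O2
Empirical-formula mass = 96.08 g/mol; 288 ÷ 96.08 ≈ 3, so the molecular formula is C15H12O6.

C15H12O6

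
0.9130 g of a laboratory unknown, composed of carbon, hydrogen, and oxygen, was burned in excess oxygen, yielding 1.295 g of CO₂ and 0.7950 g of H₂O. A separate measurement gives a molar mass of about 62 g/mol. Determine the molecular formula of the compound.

C2H6O2

mol C = 1.295 g CO₂ ÷ 44.009 g/mol = 0.029426 mol
mol H = 2 × 0.7950 g H₂O ÷ 18.015 g/mol = 0.088260 mol
mass O = 0.9130 − (0.35343 + 0.088966) = 0.47060 g → mol O = 0.47060 ÷ 15.999 = 0.029414 mol
Divide by the smallest (0.029414 mol): C 1.000, H 3.001, O 1.000
Empirical formula: CH3O
Empirical-formula mass = 31.03 g/mol; 62 ÷ 31.03 ≈ 2, so the molecular formula is C2H6O2.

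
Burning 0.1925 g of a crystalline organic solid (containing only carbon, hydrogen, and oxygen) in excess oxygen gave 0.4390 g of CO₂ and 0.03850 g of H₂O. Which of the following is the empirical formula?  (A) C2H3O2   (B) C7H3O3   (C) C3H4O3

mol C = 0.4390 g CO₂ ÷ 44.009 g/mol = 0.0099752 mol
mol H = 2 × 0.03850 g H₂O ÷ 18.015 g/mol = 0.0042742 mol
mass O = 0.1925 − (0.11981 + 0.0043084) = 0.068379 g → mol O = 0.068379 ÷ 15.999 = 0.0042740 mol
Divide by the smallest (0.0042740 mol): C 2.334, H 1.000, O 1.000
Multiplying each by 3 gives whole numbers: C 7.00, H 3.00, O 3.00

(B) C7H3O3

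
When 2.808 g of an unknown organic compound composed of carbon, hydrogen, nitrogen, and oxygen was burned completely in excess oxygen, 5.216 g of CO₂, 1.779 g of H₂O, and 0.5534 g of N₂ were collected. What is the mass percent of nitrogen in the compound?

19.71%

mol C = 5.216 g CO₂ ÷ 44.009 g/mol = 0.11852 mol
mol H = 2 × 1.779 g H₂O ÷ 18.015 g/mol = 0.19750 mol
mol N = 2 × 0.5534 g N₂ ÷ 28.014 g/mol = 0.039509 mol
mass O = 2.808 − (1.4236 + 0.19908 + 0.55340) = 0.63196 g → mol O = 0.63196 ÷ 15.999 = 0.039500 mol
mass % N = 0.55340 g ÷ 2.808 g × 100%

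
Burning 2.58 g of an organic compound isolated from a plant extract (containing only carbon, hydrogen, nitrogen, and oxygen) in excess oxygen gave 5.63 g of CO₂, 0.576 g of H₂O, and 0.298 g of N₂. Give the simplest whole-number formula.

mol C = 5.63 g CO₂ ÷ 44.009 g/mol = 0.1279 mol
mol H = 2 × 0.576 g H₂O ÷ 18.015 g/mol = 0.06395 mol
mol N = 2 × 0.298 g N₂ ÷ 28.014 g/mol = 0.02128 mol
mass O = 2.58 − (1.537 + 0.06446 + 0.2980) = 0.6810 g → mol O = 0.6810 ÷ 15.999 = 0.04256 mol
Divide by the smallest (0.02128 mol): C 6.013, H 3.006, N 1.000, O 2.001

C6H3NO2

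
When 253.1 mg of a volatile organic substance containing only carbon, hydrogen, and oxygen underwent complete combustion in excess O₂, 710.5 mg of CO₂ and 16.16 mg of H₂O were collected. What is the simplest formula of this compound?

mol C = 0.7105 g CO₂ ÷ 44.009 g/mol = 0.016144 mol
mol H = 2 × 0.01616 g H₂O ÷ 18.015 g/mol = 0.0017941 mol
mass O = 0.2531 − (0.19391 + 0.0018084) = 0.057381 g → mol O = 0.057381 ÷ 15.999 = 0.0035865 mol
Divide by the smallest (0.0017941 mol): C 8.999, H 1.000, O 1.999

C9HO2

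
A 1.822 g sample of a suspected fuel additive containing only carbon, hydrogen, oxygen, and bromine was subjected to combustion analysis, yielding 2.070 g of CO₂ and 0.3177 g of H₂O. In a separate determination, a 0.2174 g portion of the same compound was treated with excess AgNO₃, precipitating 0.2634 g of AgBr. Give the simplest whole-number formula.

mol C = 2.070 g CO₂ ÷ 44.009 g/mol = 0.047036 mol
mol H = 2 × 0.3177 g H₂O ÷ 18.015 g/mol = 0.035271 mol
From the AgBr data: mol Br per gram of compound = (0.2634 ÷ 187.772) ÷ 0.2174 = 0.0064525 mol/g, so in the 1.822 g combustion sample mol Br = 0.011756 mol
mass O = 1.822 − (0.56495 + 0.035553 + 0.93938) = 0.28212 g → mol O = 0.28212 ÷ 15.999 = 0.017633 mol
Divide by the smallest (0.011756 mol): C 4.001, H 3.000, Br 1.000, O 1.500
Multiplying each by 2 gives whole numbers: C 8.00, H 6.00, Br 2.00, O 3.00

C8H6Br2O3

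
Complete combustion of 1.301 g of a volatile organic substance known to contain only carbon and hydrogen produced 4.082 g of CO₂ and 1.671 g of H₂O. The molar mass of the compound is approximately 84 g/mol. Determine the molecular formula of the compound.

mol C = 4.082 g CO₂ ÷ 44.009 g/mol = 0.092754 mol
mol H = 2 × 1.671 g H₂O ÷ 18.015 g/mol = 0.18551 mol
Divide by the smallest (0.092754 mol): C 1.000, H 2.000
Empirical formula: CH2
Empirical-formula mass = 14.03 g/mol; 84 ÷ 14.03 ≈ 6, so the molecular formula is C6H12.

C6H12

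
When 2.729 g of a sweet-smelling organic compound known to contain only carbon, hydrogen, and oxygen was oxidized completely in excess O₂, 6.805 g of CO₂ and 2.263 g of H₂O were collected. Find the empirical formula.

C8H13O2

mol C = 6.805 g CO₂ ÷ 44.009 g/mol = 0.15463 mol
mol H = 2 × 2.263 g H₂O ÷ 18.015 g/mol = 0.25124 mol
mass O = 2.729 − (1.8572 + 0.25324) = 0.61852 g → mol O = 0.61852 ÷ 15.999 = 0.038660 mol
Divide by the smallest (0.038660 mol): C 4.000, H 6.499, O 1.000
Multiplying each by 2 gives whole numbers: C 8.00, H 13.00, O 2.00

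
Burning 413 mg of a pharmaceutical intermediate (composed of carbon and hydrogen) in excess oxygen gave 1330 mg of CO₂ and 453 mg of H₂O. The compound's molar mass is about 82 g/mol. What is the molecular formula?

mol C = 1.33 g CO₂ ÷ 44.009 g/mol = 0.03022 mol
mol H = 2 × 0.453 g H₂O ÷ 18.015 g/mol = 0.05029 mol
Divide by the smallest (0.03022 mol): C 1.000, H 1.664
Multiplying each by 3 gives whole numbers: C 3.00, H 4.99
Empirical formula: C3H5
Empirical-formula mass = 41.07 g/mol; 82 ÷ 41.07 ≈ 2, so the molecular formula is C6H10.

C6H10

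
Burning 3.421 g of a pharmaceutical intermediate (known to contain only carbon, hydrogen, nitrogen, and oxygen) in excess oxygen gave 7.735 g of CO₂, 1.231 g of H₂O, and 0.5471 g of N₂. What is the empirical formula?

mol C = 7.735 g CO₂ ÷ 44.009 g/mol = 0.17576 mol
mol H = 2 × 1.231 g H₂O ÷ 18.015 g/mol = 0.13666 mol
mol N = 2 × 0.5471 g N₂ ÷ 28.014 g/mol = 0.039059 mol
mass O = 3.421 − (2.1110 + 0.13776 + 0.54710) = 0.62510 g → mol O = 0.62510 ÷ 15.999 = 0.039071 mol
Divide by the smallest (0.039059 mol): C 4.500, H 3.499, N 1.000, O 1.000
Multiplying each by 2 gives whole numbers: C 9.00, H 7.00, N 2.00, O 2.00

C9H7N2O2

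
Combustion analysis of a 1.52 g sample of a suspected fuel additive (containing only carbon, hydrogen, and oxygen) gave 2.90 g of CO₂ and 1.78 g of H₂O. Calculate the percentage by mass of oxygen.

34.8%

mol C = 2.90 g CO₂ ÷ 44.009 g/mol = 0.06590 mol
mol H = 2 × 1.78 g H₂O ÷ 18.015 g/mol = 0.1976 mol
mass O = 1.52 − (0.7915 + 0.1992) = 0.5293 g → mol O = 0.5293 ÷ 15.999 = 0.03309 mol
mass % O = 0.5293 g ÷ 1.52 g × 100%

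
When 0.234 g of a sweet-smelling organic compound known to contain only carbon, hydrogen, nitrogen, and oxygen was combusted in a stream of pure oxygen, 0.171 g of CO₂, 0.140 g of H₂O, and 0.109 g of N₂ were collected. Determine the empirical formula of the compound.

CH4N2O

mol C = 0.171 g CO₂ ÷ 44.009 g/mol = 0.003886 mol
mol H = 2 × 0.140 g H₂O ÷ 18.015 g/mol = 0.01554 mol
mol N = 2 × 0.109 g N₂ ÷ 28.014 g/mol = 0.007782 mol
mass O = 0.234 − (0.04667 + 0.01567 + 0.1090) = 0.06266 g → mol O = 0.06266 ÷ 15.999 = 0.003917 mol
Divide by the smallest (0.003886 mol): C 1.000, H 4.000, N 2.003, O 1.008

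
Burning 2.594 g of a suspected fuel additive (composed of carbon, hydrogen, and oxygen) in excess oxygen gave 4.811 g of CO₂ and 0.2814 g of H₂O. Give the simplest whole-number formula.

C7H2O5

mol C = 4.811 g CO₂ ÷ 44.009 g/mol = 0.10932 mol
mol H = 2 × 0.2814 g H₂O ÷ 18.015 g/mol = 0.031241 mol
mass O = 2.594 − (1.3130 + 0.031491) = 1.2495 g → mol O = 1.2495 ÷ 15.999 = 0.078098 mol
Divide by the smallest (0.031241 mol): C 3.499, H 1.000, O 2.500
Multiplying each by 2 gives whole numbers: C 7.00, H 2.00, O 5.00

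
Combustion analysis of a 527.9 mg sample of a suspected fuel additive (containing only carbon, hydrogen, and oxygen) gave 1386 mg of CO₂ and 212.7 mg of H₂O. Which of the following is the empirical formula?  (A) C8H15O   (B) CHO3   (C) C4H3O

mol C = 1.386 g CO₂ ÷ 44.009 g/mol = 0.031494 mol
mol H = 2 × 0.2127 g H₂O ÷ 18.015 g/mol = 0.023614 mol
mass O = 0.5279 − (0.37827 + 0.023803) = 0.12583 g → mol O = 0.12583 ÷ 15.999 = 0.0078648 mol
Divide by the smallest (0.0078648 mol): C 4.004, H 3.002, O 1.000

(C) C4H3O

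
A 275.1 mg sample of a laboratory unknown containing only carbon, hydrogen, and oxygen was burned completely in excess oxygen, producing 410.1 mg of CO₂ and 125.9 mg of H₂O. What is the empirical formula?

C2H3O2

mol C = 0.4101 g CO₂ ÷ 44.009 g/mol = 0.0093185 mol
mol H = 2 × 0.1259 g H₂O ÷ 18.015 g/mol = 0.013977 mol
mass O = 0.2751 − (0.11193 + 0.014089) = 0.14909 g → mol O = 0.14909 ÷ 15.999 = 0.0093184 mol
Divide by the smallest (0.0093184 mol): C 1.000, H 1.500, O 1.000
Multiplying each by 2 gives whole numbers: C 2.00, H 3.00, O 2.00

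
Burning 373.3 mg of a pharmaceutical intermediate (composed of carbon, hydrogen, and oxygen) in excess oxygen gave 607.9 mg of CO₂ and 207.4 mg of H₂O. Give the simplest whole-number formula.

mol C = 0.6079 g CO₂ ÷ 44.009 g/mol = 0.013813 mol
mol H = 2 × 0.2074 g H₂O ÷ 18.015 g/mol = 0.023025 mol
mass O = 0.3733 − (0.16591 + 0.023209) = 0.18418 g → mol O = 0.18418 ÷ 15.999 = 0.011512 mol
Divide by the smallest (0.011512 mol): C 1.200, H 2.000, O 1.000
Multiplying each by 5 gives whole numbers: C 6.00, H 10.00, O 5.00

C6H10O5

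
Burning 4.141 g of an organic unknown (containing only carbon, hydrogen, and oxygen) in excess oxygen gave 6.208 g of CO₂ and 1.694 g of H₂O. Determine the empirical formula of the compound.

C3H4O3

mol C = 6.208 g CO₂ ÷ 44.009 g/mol = 0.14106 mol
mol H = 2 × 1.694 g H₂O ÷ 18.015 g/mol = 0.18807 mol
mass O = 4.141 − (1.6943 + 0.18957) = 2.2571 g → mol O = 2.2571 ÷ 15.999 = 0.14108 mol
Divide by the smallest (0.14106 mol): C 1.000, H 1.333, O 1.000
Multiplying each by 3 gives whole numbers: C 3.00, H 4.00, O 3.00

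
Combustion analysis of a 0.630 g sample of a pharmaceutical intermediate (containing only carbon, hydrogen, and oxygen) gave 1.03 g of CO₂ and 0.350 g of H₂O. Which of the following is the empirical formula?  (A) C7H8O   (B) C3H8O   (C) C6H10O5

mol C = 1.03 g CO₂ ÷ 44.009 g/mol = 0.02340 mol
mol H = 2 × 0.350 g H₂O ÷ 18.015 g/mol = 0.03886 mol
mass O = 0.630 − (0.2811 + 0.03917) = 0.3097 g → mol O = 0.3097 ÷ 15.999 = 0.01936 mol
Divide by the smallest (0.01936 mol): C 1.209, H 2.007, O 1.000
Multiplying each by 5 gives whole numbers: C 6.04, H 10.04, O 5.00

(C) C6H10O5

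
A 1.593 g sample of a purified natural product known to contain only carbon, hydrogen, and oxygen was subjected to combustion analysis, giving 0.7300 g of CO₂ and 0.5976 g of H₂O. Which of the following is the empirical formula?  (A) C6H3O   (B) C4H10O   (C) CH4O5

(C) CH4O5

mol C = 0.7300 g CO₂ ÷ 44.009 g/mol = 0.016588 mol
mol H = 2 × 0.5976 g H₂O ÷ 18.015 g/mol = 0.066345 mol
mass O = 1.593 − (0.19923 + 0.066875) = 1.3269 g → mol O = 1.3269 ÷ 15.999 = 0.082936 mol
Divide by the smallest (0.016588 mol): C 1.000, H 4.000, O 5.000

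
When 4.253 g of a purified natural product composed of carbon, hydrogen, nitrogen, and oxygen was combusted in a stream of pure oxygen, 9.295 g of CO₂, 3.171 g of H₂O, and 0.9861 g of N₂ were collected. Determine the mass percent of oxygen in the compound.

8.82%

mol C = 9.295 g CO₂ ÷ 44.009 g/mol = 0.21121 mol
mol H = 2 × 3.171 g H₂O ÷ 18.015 g/mol = 0.35204 mol
mol N = 2 × 0.9861 g N₂ ÷ 28.014 g/mol = 0.070401 mol
mass O = 4.253 − (2.5368 + 0.35486 + 0.98610) = 0.37524 g → mol O = 0.37524 ÷ 15.999 = 0.023454 mol
mass % O = 0.37524 g ÷ 4.253 g × 100%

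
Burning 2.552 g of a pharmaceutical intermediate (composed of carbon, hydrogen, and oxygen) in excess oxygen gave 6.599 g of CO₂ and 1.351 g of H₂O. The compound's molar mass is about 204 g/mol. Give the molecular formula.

mol C = 6.599 g CO₂ ÷ 44.009 g/mol = 0.14995 mol
mol H = 2 × 1.351 g H₂O ÷ 18.015 g/mol = 0.14999 mol
mass O = 2.552 − (1.8010 + 0.15119) = 0.59981 g → mol O = 0.59981 ÷ 15.999 = 0.037490 mol
Divide by the smallest (0.037490 mol): C 4.000, H 4.001, O 1.000
Empirical formula: C4H4O
Empirical-formula mass = 68.08 g/mol; 204 ÷ 68.08 ≈ 3, so the molecular formula is C12H12O3.

C12H12O3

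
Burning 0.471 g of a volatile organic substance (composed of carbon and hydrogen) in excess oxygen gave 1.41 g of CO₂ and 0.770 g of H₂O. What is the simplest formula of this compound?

C3H8

mol C = 1.41 g CO₂ ÷ 44.009 g/mol = 0.03204 mol
mol H = 2 × 0.770 g H₂O ÷ 18.015 g/mol = 0.08548 mol
Divide by the smallest (0.03204 mol): C 1.000, H 2.668
Multiplying each by 3 gives whole numbers: C 3.00, H 8.00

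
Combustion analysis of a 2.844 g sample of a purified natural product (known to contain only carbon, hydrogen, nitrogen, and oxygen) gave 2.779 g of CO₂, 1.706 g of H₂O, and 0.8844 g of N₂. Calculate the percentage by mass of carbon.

26.67%

mol C = 2.779 g CO₂ ÷ 44.009 g/mol = 0.063146 mol
mol H = 2 × 1.706 g H₂O ÷ 18.015 g/mol = 0.18940 mol
mol N = 2 × 0.8844 g N₂ ÷ 28.014 g/mol = 0.063140 mol
mass O = 2.844 − (0.75845 + 0.19091 + 0.88440) = 1.0102 g → mol O = 1.0102 ÷ 15.999 = 0.063144 mol
mass % C = 0.75845 g ÷ 2.844 g × 100%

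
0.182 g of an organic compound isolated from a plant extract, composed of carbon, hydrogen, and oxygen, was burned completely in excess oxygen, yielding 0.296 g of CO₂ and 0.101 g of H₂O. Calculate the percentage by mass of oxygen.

mol C = 0.296 g CO₂ ÷ 44.009 g/mol = 0.006726 mol
mol H = 2 × 0.101 g H₂O ÷ 18.015 g/mol = 0.01121 mol
mass O = 0.182 − (0.08078 + 0.01130) = 0.08991 g → mol O = 0.08991 ÷ 15.999 = 0.005620 mol
mass % O = 0.08991 g ÷ 0.182 g × 100%

49.4%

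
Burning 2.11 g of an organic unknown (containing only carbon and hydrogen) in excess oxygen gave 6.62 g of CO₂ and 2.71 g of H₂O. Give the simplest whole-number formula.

CH2

mol C = 6.62 g CO₂ ÷ 44.009 g/mol = 0.1504 mol
mol H = 2 × 2.71 g H₂O ÷ 18.015 g/mol = 0.3009 mol
Divide by the smallest (0.1504 mol): C 1.000, H 2.000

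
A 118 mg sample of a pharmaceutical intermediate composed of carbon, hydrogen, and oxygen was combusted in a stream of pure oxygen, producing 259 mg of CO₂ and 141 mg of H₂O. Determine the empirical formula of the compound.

C3H8O

mol C = 0.259 g CO₂ ÷ 44.009 g/mol = 0.005885 mol
mol H = 2 × 0.141 g H₂O ÷ 18.015 g/mol = 0.01565 mol
mass O = 0.118 − (0.07069 + 0.01578) = 0.03153 g → mol O = 0.03153 ÷ 15.999 = 0.001971 mol
Divide by the smallest (0.001971 mol): C 2.986, H 7.942, O 1.000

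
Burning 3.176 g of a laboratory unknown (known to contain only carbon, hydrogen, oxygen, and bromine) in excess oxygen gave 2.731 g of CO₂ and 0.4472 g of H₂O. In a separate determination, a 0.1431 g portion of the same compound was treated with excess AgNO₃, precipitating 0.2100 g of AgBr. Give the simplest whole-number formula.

C5H4Br2O2

mol C = 2.731 g CO₂ ÷ 44.009 g/mol = 0.062055 mol
mol H = 2 × 0.4472 g H₂O ÷ 18.015 g/mol = 0.049648 mol
From the AgBr data: mol Br per gram of compound = (0.2100 ÷ 187.772) ÷ 0.1431 = 0.0078154 mol/g, so in the 3.176 g combustion sample mol Br = 0.024822 mol
mass O = 3.176 − (0.74535 + 0.050045 + 1.9833) = 0.39726 g → mol O = 0.39726 ÷ 15.999 = 0.024831 mol
Divide by the smallest (0.024822 mol): C 2.500, H 2.000, Br 1.000, O 1.000
Multiplying each by 2 gives whole numbers: C 5.00, H 4.00, Br 2.00, O 2.00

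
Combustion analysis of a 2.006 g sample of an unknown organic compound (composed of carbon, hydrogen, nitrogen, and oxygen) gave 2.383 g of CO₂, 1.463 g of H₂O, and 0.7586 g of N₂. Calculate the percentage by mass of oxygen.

mol C = 2.383 g CO₂ ÷ 44.009 g/mol = 0.054148 mol
mol H = 2 × 1.463 g H₂O ÷ 18.015 g/mol = 0.16242 mol
mol N = 2 × 0.7586 g N₂ ÷ 28.014 g/mol = 0.054159 mol
mass O = 2.006 − (0.65037 + 0.16372 + 0.75860) = 0.43331 g → mol O = 0.43331 ÷ 15.999 = 0.027083 mol
mass % O = 0.43331 g ÷ 2.006 g × 100%

21.60%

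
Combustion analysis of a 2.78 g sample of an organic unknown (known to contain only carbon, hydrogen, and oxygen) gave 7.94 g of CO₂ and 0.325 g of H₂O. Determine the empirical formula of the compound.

mol C = 7.94 g CO₂ ÷ 44.009 g/mol = 0.1804 mol
mol H = 2 × 0.325 g H₂O ÷ 18.015 g/mol = 0.03608 mol
mass O = 2.78 − (2.167 + 0.03637) = 0.5766 g → mol O = 0.5766 ÷ 15.999 = 0.03604 mol
Divide by the smallest (0.03604 mol): C 5.006, H 1.001, O 1.000

C5HO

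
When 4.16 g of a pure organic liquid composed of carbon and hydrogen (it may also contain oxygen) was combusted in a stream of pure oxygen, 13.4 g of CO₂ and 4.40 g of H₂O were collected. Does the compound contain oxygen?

mol C = 13.4 g CO₂ ÷ 44.009 g/mol = 0.3045 mol
mol H = 2 × 4.40 g H₂O ÷ 18.015 g/mol = 0.4885 mol
C and H together account for 4.150 g — essentially the entire 4.16 g sample — so the compound contains no oxygen.

no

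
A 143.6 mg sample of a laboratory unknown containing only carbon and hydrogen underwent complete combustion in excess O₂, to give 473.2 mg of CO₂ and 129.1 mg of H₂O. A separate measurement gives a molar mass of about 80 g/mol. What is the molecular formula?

mol C = 0.4732 g CO₂ ÷ 44.009 g/mol = 0.010752 mol
mol H = 2 × 0.1291 g H₂O ÷ 18.015 g/mol = 0.014333 mol
Divide by the smallest (0.010752 mol): C 1.000, H 1.333
Multiplying each by 3 gives whole numbers: C 3.00, H 4.00
Empirical formula: C3H4
Empirical-formula mass = 40.06 g/mol; 80 ÷ 40.06 ≈ 2, so the molecular formula is C6H8.

C6H8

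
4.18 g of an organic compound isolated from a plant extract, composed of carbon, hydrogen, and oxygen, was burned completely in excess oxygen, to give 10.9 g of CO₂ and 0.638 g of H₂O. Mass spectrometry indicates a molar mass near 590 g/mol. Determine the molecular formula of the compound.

mol C = 10.9 g CO₂ ÷ 44.009 g/mol = 0.2477 mol
mol H = 2 × 0.638 g H₂O ÷ 18.015 g/mol = 0.07083 mol
mass O = 4.18 − (2.975 + 0.07140) = 1.134 g → mol O = 1.134 ÷ 15.999 = 0.07086 mol
Divide by the smallest (0.07083 mol): C 3.497, H 1.000, O 1.000
Multiplying each by 2 gives whole numbers: C 6.99, H 2.00, O 2.00
Empirical formula: C7H2O2
Empirical-formula mass = 118.09 g/mol; 590 ÷ 118.09 ≈ 5, so the molecular formula is C35H10O10.

C35H10O10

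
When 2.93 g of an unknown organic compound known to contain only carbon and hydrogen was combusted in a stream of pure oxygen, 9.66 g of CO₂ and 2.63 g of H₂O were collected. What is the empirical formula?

C3H4

mol C = 9.66 g CO₂ ÷ 44.009 g/mol = 0.2195 mol
mol H = 2 × 2.63 g H₂O ÷ 18.015 g/mol = 0.2920 mol
Divide by the smallest (0.2195 mol): C 1.000, H 1.330
Multiplying each by 3 gives whole numbers: C 3.00, H 3.99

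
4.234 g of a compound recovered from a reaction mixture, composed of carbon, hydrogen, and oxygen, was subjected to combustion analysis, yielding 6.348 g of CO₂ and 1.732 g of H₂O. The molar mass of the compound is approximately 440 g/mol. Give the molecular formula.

mol C = 6.348 g CO₂ ÷ 44.009 g/mol = 0.14424 mol
mol H = 2 × 1.732 g H₂O ÷ 18.015 g/mol = 0.19228 mol
mass O = 4.234 − (1.7325 + 0.19382) = 2.3077 g → mol O = 2.3077 ÷ 15.999 = 0.14424 mol
Divide by the smallest (0.14424 mol): C 1.000, H 1.333, O 1.000
Multiplying each by 3 gives whole numbers: C 3.00, H 4.00, O 3.00
Empirical formula: C3H4O3
Empirical-formula mass = 88.06 g/mol; 440 ÷ 88.06 ≈ 5, so the molecular formula is C15H20O15.

C15H20O15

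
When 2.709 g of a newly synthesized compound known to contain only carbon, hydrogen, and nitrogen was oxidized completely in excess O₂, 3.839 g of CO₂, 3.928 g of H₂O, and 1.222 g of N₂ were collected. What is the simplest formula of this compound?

mol C = 3.839 g CO₂ ÷ 44.009 g/mol = 0.087232 mol
mol H = 2 × 3.928 g H₂O ÷ 18.015 g/mol = 0.43608 mol
mol N = 2 × 1.222 g N₂ ÷ 28.014 g/mol = 0.087242 mol
Divide by the smallest (0.087232 mol): C 1.000, H 4.999, N 1.000

CH5N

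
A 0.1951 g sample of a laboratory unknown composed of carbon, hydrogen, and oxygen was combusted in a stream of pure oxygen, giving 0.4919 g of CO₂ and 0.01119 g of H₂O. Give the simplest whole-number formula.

mol C = 0.4919 g CO₂ ÷ 44.009 g/mol = 0.011177 mol
mol H = 2 × 0.01119 g H₂O ÷ 18.015 g/mol = 0.0012423 mol
mass O = 0.1951 − (0.13425 + 0.0012522) = 0.059598 g → mol O = 0.059598 ÷ 15.999 = 0.0037251 mol
Divide by the smallest (0.0012423 mol): C 8.997, H 1.000, O 2.999

C9HO3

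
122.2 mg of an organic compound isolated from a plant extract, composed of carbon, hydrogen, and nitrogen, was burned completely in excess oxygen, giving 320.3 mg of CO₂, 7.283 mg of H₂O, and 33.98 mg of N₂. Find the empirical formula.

C9HN3

mol C = 0.3203 g CO₂ ÷ 44.009 g/mol = 0.0072781 mol
mol H = 2 × 0.007283 g H₂O ÷ 18.015 g/mol = 0.00080855 mol
mol N = 2 × 0.03398 g N₂ ÷ 28.014 g/mol = 0.0024259 mol
Divide by the smallest (0.00080855 mol): C 9.001, H 1.000, N 3.000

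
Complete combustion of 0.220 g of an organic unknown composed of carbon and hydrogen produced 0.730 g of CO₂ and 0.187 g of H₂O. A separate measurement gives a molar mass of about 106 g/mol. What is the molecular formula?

C8H10

mol C = 0.730 g CO₂ ÷ 44.009 g/mol = 0.01659 mol
mol H = 2 × 0.187 g H₂O ÷ 18.015 g/mol = 0.02076 mol
Divide by the smallest (0.01659 mol): C 1.000, H 1.252
Multiplying each by 4 gives whole numbers: C 4.00, H 5.01
Empirical formula: C4H5
Empirical-formula mass = 53.08 g/mol; 106 ÷ 53.08 ≈ 2, so the molecular formula is C8H10.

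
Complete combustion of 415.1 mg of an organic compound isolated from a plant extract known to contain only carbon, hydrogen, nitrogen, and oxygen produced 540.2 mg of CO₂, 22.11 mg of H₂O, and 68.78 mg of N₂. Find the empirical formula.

mol C = 0.5402 g CO₂ ÷ 44.009 g/mol = 0.012275 mol
mol H = 2 × 0.02211 g H₂O ÷ 18.015 g/mol = 0.0024546 mol
mol N = 2 × 0.06878 g N₂ ÷ 28.014 g/mol = 0.0049104 mol
mass O = 0.4151 − (0.14743 + 0.0024743 + 0.068780) = 0.19641 g → mol O = 0.19641 ÷ 15.999 = 0.012277 mol
Divide by the smallest (0.0024546 mol): C 5.001, H 1.000, N 2.000, O 5.001

C5HN2O5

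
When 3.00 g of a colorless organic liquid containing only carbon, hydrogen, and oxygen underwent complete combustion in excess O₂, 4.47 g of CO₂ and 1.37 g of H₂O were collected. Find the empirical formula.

C2H3O2

mol C = 4.47 g CO₂ ÷ 44.009 g/mol = 0.1016 mol
mol H = 2 × 1.37 g H₂O ÷ 18.015 g/mol = 0.1521 mol
mass O = 3.00 − (1.220 + 0.1533) = 1.627 g → mol O = 1.627 ÷ 15.999 = 0.1017 mol
Divide by the smallest (0.1016 mol): C 1.000, H 1.497, O 1.001
Multiplying each by 2 gives whole numbers: C 2.00, H 2.99, O 2.00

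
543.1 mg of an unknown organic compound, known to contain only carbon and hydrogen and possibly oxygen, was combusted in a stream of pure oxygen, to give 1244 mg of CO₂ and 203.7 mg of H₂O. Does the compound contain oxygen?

yes

mol C = 1.244 g CO₂ ÷ 44.009 g/mol = 0.028267 mol
mol H = 2 × 0.2037 g H₂O ÷ 18.015 g/mol = 0.022614 mol
C and H account for only 0.36231 g of the 0.5431 g sample; the remaining 0.18079 g must be oxygen.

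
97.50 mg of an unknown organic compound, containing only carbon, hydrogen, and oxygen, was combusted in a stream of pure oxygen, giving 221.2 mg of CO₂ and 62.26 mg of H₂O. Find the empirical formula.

C8H11O3

mol C = 0.2212 g CO₂ ÷ 44.009 g/mol = 0.0050262 mol
mol H = 2 × 0.06226 g H₂O ÷ 18.015 g/mol = 0.0069120 mol
mass O = 0.09750 − (0.060370 + 0.0069673) = 0.030162 g → mol O = 0.030162 ÷ 15.999 = 0.0018853 mol
Divide by the smallest (0.0018853 mol): C 2.666, H 3.666, O 1.000
Multiplying each by 3 gives whole numbers: C 8.00, H 11.00, O 3.00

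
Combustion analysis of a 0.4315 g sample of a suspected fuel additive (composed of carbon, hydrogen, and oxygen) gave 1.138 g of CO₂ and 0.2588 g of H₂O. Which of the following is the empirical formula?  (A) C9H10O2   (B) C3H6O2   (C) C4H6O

(A) C9H10O2

mol C = 1.138 g CO₂ ÷ 44.009 g/mol = 0.025858 mol
mol H = 2 × 0.2588 g H₂O ÷ 18.015 g/mol = 0.028732 mol
mass O = 0.4315 − (0.31058 + 0.028961) = 0.091954 g → mol O = 0.091954 ÷ 15.999 = 0.0057475 mol
Divide by the smallest (0.0057475 mol): C 4.499, H 4.999, O 1.000
Multiplying each by 2 gives whole numbers: C 9.00, H 10.00, O 2.00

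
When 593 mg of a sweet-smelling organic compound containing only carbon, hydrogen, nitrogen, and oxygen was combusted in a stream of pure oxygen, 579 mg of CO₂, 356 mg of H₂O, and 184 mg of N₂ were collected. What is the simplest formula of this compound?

mol C = 0.579 g CO₂ ÷ 44.009 g/mol = 0.01316 mol
mol H = 2 × 0.356 g H₂O ÷ 18.015 g/mol = 0.03952 mol
mol N = 2 × 0.184 g N₂ ÷ 28.014 g/mol = 0.01314 mol
mass O = 0.593 − (0.1580 + 0.03984 + 0.1840) = 0.2111 g → mol O = 0.2111 ÷ 15.999 = 0.01320 mol
Divide by the smallest (0.01314 mol): C 1.002, H 3.009, N 1.000, O 1.005

CH3NO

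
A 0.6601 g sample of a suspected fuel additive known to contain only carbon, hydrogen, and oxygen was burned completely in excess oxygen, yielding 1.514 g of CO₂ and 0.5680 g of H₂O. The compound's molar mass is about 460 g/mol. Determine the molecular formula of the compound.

C24H44O8

mol C = 1.514 g CO₂ ÷ 44.009 g/mol = 0.034402 mol
mol H = 2 × 0.5680 g H₂O ÷ 18.015 g/mol = 0.063059 mol
mass O = 0.6601 − (0.41320 + 0.063563) = 0.18333 g → mol O = 0.18333 ÷ 15.999 = 0.011459 mol
Divide by the smallest (0.011459 mol): C 3.002, H 5.503, O 1.000
Multiplying each by 2 gives whole numbers: C 6.00, H 11.01, O 2.00
Empirical formula: C6H11O2
Empirical-formula mass = 115.15 g/mol; 460 ÷ 115.15 ≈ 4, so the molecular formula is C24H44O8.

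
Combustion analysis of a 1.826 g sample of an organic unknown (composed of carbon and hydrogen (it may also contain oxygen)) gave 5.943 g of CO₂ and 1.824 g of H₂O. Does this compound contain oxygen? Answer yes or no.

no

mol C = 5.943 g CO₂ ÷ 44.009 g/mol = 0.13504 mol
mol H = 2 × 1.824 g H₂O ÷ 18.015 g/mol = 0.20250 mol
C and H together account for 1.8261 g — essentially the entire 1.826 g sample — so the compound contains no oxygen.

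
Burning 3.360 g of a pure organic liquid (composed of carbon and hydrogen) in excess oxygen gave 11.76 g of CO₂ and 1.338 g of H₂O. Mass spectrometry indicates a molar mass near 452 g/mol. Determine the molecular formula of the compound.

mol C = 11.76 g CO₂ ÷ 44.009 g/mol = 0.26722 mol
mol H = 2 × 1.338 g H₂O ÷ 18.015 g/mol = 0.14854 mol
Divide by the smallest (0.14854 mol): C 1.799, H 1.000
Multiplying each by 5 gives whole numbers: C 8.99, H 5.00
Empirical formula: C9H5
Empirical-formula mass = 113.14 g/mol; 452 ÷ 113.14 ≈ 4, so the molecular formula is C36H20.

C36H20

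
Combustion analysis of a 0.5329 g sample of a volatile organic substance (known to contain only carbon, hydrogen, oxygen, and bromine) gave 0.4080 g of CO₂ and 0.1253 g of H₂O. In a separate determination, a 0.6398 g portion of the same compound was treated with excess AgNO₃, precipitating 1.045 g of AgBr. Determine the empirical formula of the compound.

C4H6Br2O

mol C = 0.4080 g CO₂ ÷ 44.009 g/mol = 0.0092708 mol
mol H = 2 × 0.1253 g H₂O ÷ 18.015 g/mol = 0.013911 mol
From the AgBr data: mol Br per gram of compound = (1.045 ÷ 187.772) ÷ 0.6398 = 0.0086984 mol/g, so in the 0.5329 g combustion sample mol Br = 0.0046354 mol
mass O = 0.5329 − (0.11135 + 0.014022 + 0.37039) = 0.037139 g → mol O = 0.037139 ÷ 15.999 = 0.0023214 mol
Divide by the smallest (0.0023214 mol): C 3.994, H 5.992, Br 1.997, O 1.000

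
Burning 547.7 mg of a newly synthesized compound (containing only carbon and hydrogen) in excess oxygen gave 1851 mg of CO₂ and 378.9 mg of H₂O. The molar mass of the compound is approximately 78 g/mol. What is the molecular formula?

mol C = 1.851 g CO₂ ÷ 44.009 g/mol = 0.042060 mol
mol H = 2 × 0.3789 g H₂O ÷ 18.015 g/mol = 0.042065 mol
Divide by the smallest (0.042060 mol): C 1.000, H 1.000
Empirical formula: CH
Empirical-formula mass = 13.02 g/mol; 78 ÷ 13.02 ≈ 6, so the molecular formula is C6H6.

C6H6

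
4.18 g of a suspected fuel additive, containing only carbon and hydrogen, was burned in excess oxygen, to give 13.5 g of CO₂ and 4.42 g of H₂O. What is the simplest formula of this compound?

C5H8

mol C = 13.5 g CO₂ ÷ 44.009 g/mol = 0.3068 mol
mol H = 2 × 4.42 g H₂O ÷ 18.015 g/mol = 0.4907 mol
Divide by the smallest (0.3068 mol): C 1.000, H 1.600
Multiplying each by 5 gives whole numbers: C 5.00, H 8.00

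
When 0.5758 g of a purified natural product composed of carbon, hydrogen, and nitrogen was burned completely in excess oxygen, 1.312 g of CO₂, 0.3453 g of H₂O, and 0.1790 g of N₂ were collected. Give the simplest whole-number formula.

C7H9N3

mol C = 1.312 g CO₂ ÷ 44.009 g/mol = 0.029812 mol
mol H = 2 × 0.3453 g H₂O ÷ 18.015 g/mol = 0.038335 mol
mol N = 2 × 0.1790 g N₂ ÷ 28.014 g/mol = 0.012779 mol
Divide by the smallest (0.012779 mol): C 2.333, H 3.000, N 1.000
Multiplying each by 3 gives whole numbers: C 7.00, H 9.00, N 3.00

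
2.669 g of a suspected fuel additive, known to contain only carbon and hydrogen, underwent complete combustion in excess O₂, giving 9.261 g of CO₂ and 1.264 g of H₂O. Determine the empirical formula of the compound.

mol C = 9.261 g CO₂ ÷ 44.009 g/mol = 0.21043 mol
mol H = 2 × 1.264 g H₂O ÷ 18.015 g/mol = 0.14033 mol
Divide by the smallest (0.14033 mol): C 1.500, H 1.000
Multiplying each by 2 gives whole numbers: C 3.00, H 2.00

C3H2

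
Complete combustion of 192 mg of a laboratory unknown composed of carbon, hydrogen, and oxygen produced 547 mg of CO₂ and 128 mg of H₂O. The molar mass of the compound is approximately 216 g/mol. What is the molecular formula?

C14H16O2

mol C = 0.547 g CO₂ ÷ 44.009 g/mol = 0.01243 mol
mol H = 2 × 0.128 g H₂O ÷ 18.015 g/mol = 0.01421 mol
mass O = 0.192 − (0.1493 + 0.01432) = 0.02839 g → mol O = 0.02839 ÷ 15.999 = 0.001774 mol
Divide by the smallest (0.001774 mol): C 7.005, H 8.009, O 1.000
Empirical formula: C7H8O
Empirical-formula mass = 108.14 g/mol; 216 ÷ 108.14 ≈ 2, so the molecular formula is C14H16O2.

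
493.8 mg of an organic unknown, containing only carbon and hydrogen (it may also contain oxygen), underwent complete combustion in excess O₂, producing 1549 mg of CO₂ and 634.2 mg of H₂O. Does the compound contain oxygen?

no

mol C = 1.549 g CO₂ ÷ 44.009 g/mol = 0.035197 mol
mol H = 2 × 0.6342 g H₂O ÷ 18.015 g/mol = 0.070408 mol
C and H together account for 0.49373 g — essentially the entire 0.4938 g sample — so the compound contains no oxygen.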